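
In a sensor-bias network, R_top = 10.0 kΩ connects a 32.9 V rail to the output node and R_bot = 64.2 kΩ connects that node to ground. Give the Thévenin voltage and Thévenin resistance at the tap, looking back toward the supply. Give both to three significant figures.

V_th is the open-circuit tap voltage: 32.9 × 64.2/(10.0 + 64.2) = 28.5 V.
With the supply zeroed, R_top and R_bot appear in parallel from the tap: R_th = R_top‖R_bot = (10.0 × 64.2)/74.20 = 8.65 kΩ.

V_th = 28.5 V, R_th = 8.65 kΩ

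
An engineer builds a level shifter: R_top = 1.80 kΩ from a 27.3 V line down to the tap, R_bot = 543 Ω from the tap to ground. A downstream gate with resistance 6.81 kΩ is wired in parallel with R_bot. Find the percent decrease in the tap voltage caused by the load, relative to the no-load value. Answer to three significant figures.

5.77 %

The divider's output (Thévenin) resistance is R_top‖R_bot = 417.2 Ω.
Fractional drop under load = R_th/(R_th + R_L) = 417.2 / (417.2 + 6810) = 0.05772.
So the output falls by 5.77 %.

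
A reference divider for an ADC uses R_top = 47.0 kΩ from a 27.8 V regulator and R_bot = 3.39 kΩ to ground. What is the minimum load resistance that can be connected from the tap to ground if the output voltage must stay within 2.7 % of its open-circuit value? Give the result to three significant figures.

R_L(min) ≈ 114 kΩ

Output resistance R_th = R_top‖R_bot = (47.0 × 3.39)/50.39 = 3.162 kΩ.
The fractional drop is R_th/(R_th + R_L); requiring this ≤ 0.0270 gives R_L ≥ R_th(1/0.0270 − 1) = 3.162 × 36.04 = 114 kΩ.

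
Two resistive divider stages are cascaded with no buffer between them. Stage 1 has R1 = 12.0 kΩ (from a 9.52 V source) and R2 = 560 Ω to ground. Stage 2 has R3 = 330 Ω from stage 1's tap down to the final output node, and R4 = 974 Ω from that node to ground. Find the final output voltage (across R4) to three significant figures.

Stage 2 presents R3+R4 = 1304 Ω as a load on stage 1's tap.
Stage 1's lower leg becomes R2‖(R3+R4) = 391.8 Ω, so V_mid = 9.52 × 391.8/12390 = 0.3010 V.
Stage 2 is itself unloaded: V_out = V_mid × R4/(R3+R4) = 0.3010 × 974/1304 = 0.225 V.

V_out ≈ 0.225 V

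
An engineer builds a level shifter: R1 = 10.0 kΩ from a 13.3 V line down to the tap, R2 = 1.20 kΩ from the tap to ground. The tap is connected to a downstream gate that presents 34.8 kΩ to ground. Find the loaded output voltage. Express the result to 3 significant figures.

The load sits in parallel with R2: R2‖R_L = (1.20 × 34.8) / (1.20 + 34.8) = 1.160 kΩ.
V_out = 13.3 × 1.160 / (10.0 + 1.160) = 13.3 × 1.160/11.16 = 1.38 V.

V_out ≈ 1.38 V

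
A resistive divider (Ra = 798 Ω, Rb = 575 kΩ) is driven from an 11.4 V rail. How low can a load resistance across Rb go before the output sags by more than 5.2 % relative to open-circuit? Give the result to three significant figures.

R_L(min) ≈ 14.5 kΩ

Output resistance R_th = Ra‖Rb = (798 × 575000)/575800 = 796.9 Ω.
The fractional drop is R_th/(R_th + R_L); requiring this ≤ 0.0520 gives R_L ≥ R_th(1/0.0520 − 1) = 796.9 × 18.23 = 14.5 kΩ.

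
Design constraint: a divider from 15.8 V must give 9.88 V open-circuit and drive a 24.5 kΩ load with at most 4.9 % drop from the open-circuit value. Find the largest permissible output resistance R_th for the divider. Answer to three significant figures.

R_th ≤ 1.26 kΩ

Loading drop = R_th/(R_th + R_L) ≤ 0.0490, so R_th ≤ R_L · ε/(1−ε) = 24.5 kΩ × 0.0490/0.9510 = 1.26 kΩ.
(Any R1, R2 with R2/(R1+R2) = 0.625 and R1‖R2 ≤ 1.26 kΩ will meet the spec.)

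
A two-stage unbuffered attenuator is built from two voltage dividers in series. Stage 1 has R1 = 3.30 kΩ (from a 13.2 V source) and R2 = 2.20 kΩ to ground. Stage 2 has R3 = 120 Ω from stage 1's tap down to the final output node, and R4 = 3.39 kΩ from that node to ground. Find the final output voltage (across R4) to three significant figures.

Stage 2 presents R3+R4 = 3510 Ω as a load on stage 1's tap.
Stage 1's lower leg becomes R2‖(R3+R4) = 1352 Ω, so V_mid = 13.2 × 1352/4652 = 3.837 V.
Stage 2 is itself unloaded: V_out = V_mid × R4/(R3+R4) = 3.837 × 3390/3510 = 3.71 V.

V_out ≈ 3.71 V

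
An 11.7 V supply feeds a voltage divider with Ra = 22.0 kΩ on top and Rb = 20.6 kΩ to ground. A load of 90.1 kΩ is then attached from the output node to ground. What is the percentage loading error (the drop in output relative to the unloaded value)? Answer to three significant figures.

10.6 %

The divider's output (Thévenin) resistance is Ra‖Rb = 10.64 kΩ.
Fractional drop under load = R_th/(R_th + R_L) = 10.64 / (10.64 + 90.1) = 0.1056.
So the output falls by 10.6 %.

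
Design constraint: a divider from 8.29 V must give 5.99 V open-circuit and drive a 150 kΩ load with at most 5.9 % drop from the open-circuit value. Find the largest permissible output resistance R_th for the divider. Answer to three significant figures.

Loading drop = R_th/(R_th + R_L) ≤ 0.0590, so R_th ≤ R_L · ε/(1−ε) = 150 kΩ × 0.0590/0.9410 = 9.40 kΩ.

R_th ≤ 9.40 kΩ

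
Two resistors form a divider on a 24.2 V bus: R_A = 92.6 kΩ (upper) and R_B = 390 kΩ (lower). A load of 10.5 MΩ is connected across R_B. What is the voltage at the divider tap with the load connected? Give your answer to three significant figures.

V_out ≈ 19.4 V

The load sits in parallel with R_B: R_B‖R_L = (390 × 10500) / (390 + 10500) = 376.0 kΩ.
V_out = 24.2 × 376.0 / (92.6 + 376.0) = 24.2 × 376.0/468.6 = 19.4 V.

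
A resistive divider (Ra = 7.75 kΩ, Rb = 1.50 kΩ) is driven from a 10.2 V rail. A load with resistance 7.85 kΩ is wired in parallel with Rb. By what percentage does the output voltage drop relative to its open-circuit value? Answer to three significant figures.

The divider's output (Thévenin) resistance is Ra‖Rb = 1.257 kΩ.
Fractional drop under load = R_th/(R_th + R_L) = 1.257 / (1.257 + 7.85) = 0.1380.
So the output falls by 13.8 %.

13.8 %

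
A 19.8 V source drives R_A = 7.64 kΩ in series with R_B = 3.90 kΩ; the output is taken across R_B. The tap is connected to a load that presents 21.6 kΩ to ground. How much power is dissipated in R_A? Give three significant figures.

Total resistance from the source is R_A + (R_B‖R_L) = 10.94 kΩ, so I = 19.8/10.94 kΩ = 1.809 mA.
P = I²·R_A = (1.809 mA)² × 7.64 kΩ = 25.0 mW.

P ≈ 25.0 mW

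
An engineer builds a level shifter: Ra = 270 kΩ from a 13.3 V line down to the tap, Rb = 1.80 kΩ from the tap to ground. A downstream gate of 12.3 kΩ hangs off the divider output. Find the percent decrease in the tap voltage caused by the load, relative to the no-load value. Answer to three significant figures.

The divider's output (Thévenin) resistance is Ra‖Rb = 1.788 kΩ.
Fractional drop under load = R_th/(R_th + R_L) = 1.788 / (1.788 + 12.3) = 0.1269.
So the output falls by 12.7 %.

12.7 %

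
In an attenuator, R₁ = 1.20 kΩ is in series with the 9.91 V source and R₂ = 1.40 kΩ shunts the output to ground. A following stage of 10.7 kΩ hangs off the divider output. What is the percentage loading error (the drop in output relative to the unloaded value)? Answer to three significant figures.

The divider's output (Thévenin) resistance is R₁‖R₂ = 0.6462 kΩ.
Fractional drop under load = R_th/(R_th + R_L) = 0.6462 / (0.6462 + 10.7) = 0.05695.
So the output falls by 5.69 %.

5.69 %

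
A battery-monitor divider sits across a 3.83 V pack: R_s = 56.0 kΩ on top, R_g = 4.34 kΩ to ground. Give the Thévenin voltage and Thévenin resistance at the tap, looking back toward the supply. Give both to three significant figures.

V_th = 0.275 V, R_th = 4.03 kΩ

V_th is the open-circuit tap voltage: 3.83 × 4.34/(56.0 + 4.34) = 0.275 V.
With the supply zeroed, R_s and R_g appear in parallel from the tap: R_th = R_s‖R_g = (56.0 × 4.34)/60.34 = 4.03 kΩ.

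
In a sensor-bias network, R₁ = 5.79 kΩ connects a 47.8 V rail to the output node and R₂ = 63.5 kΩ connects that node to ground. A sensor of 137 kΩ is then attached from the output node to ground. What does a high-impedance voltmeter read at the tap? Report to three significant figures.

The load sits in parallel with R₂: R₂‖R_L = (63.5 × 137) / (63.5 + 137) = 43.39 kΩ.
V_out = 47.8 × 43.39 / (5.79 + 43.39) = 47.8 × 43.39/49.18 = 42.2 V.

V_out ≈ 42.2 V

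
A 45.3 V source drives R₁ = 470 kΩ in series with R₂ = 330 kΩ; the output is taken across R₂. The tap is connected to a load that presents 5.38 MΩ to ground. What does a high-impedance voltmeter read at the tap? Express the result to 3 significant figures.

The load sits in parallel with R₂: R₂‖R_L = (330 × 5380) / (330 + 5380) = 310.9 kΩ.
V_out = 45.3 × 310.9 / (470 + 310.9) = 45.3 × 310.9/780.9 = 18.0 V.

V_out ≈ 18.0 V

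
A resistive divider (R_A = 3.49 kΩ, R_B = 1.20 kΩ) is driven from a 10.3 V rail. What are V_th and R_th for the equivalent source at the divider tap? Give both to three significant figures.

V_th is the open-circuit tap voltage: 10.3 × 1.20/(3.49 + 1.20) = 2.64 V.
With the supply zeroed, R_A and R_B appear in parallel from the tap: R_th = R_A‖R_B = (3.49 × 1.20)/4.690 = 893 Ω.

V_th = 2.64 V, R_th = 893 Ω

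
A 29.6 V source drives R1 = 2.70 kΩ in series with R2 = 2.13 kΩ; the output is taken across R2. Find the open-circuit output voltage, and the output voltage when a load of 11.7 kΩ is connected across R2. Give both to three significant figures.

Unloaded: 13.1 V; loaded: 11.8 V

Open-circuit: V = 29.6 × 2.13/(2.70 + 2.13) = 13.1 V.
With the load, R2 becomes R2‖R_L = 1.802 kΩ, so V = 29.6 × 1.802/4.502 = 11.8 V.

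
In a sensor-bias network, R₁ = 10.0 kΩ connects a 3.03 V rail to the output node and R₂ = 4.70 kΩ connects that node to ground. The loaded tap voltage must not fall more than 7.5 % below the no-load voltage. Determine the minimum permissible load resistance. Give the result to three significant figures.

Output resistance R_th = R₁‖R₂ = (10.0 × 4.70)/14.70 = 3.197 kΩ.
The fractional drop is R_th/(R_th + R_L); requiring this ≤ 0.0750 gives R_L ≥ R_th(1/0.0750 − 1) = 3.197 × 12.33 = 39.4 kΩ.

R_L(min) ≈ 39.4 kΩ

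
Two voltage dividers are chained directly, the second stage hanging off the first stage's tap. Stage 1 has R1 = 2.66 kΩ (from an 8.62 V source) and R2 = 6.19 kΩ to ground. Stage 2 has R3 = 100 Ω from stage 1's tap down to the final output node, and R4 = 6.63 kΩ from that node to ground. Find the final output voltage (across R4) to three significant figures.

V_out ≈ 4.65 V

Stage 2 presents R3+R4 = 6730 Ω as a load on stage 1's tap.
Stage 1's lower leg becomes R2‖(R3+R4) = 3224 Ω, so V_mid = 8.62 × 3224/5884 = 4.723 V.
Stage 2 is itself unloaded: V_out = V_mid × R4/(R3+R4) = 4.723 × 6630/6730 = 4.65 V.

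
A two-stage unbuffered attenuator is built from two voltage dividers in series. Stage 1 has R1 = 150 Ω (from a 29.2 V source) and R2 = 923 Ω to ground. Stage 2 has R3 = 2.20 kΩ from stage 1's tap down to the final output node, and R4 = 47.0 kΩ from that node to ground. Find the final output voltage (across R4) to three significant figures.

Stage 2 presents R3+R4 = 49200 Ω as a load on stage 1's tap.
Stage 1's lower leg becomes R2‖(R3+R4) = 906.0 Ω, so V_mid = 29.2 × 906.0/1056 = 25.05 V.
Stage 2 is itself unloaded: V_out = V_mid × R4/(R3+R4) = 25.05 × 47000/49200 = 23.9 V.

V_out ≈ 23.9 V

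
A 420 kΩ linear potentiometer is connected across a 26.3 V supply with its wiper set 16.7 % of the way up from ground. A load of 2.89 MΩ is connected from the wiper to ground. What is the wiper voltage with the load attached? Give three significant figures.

The wiper splits the pot into (1−α)R = 349.9 kΩ above and αR = 70.14 kΩ below.
Lower section ‖ load = 68.48 kΩ.
V_wiper = 26.3 × 68.48/(349.9 + 68.48) = 4.31 V.

V ≈ 4.31 V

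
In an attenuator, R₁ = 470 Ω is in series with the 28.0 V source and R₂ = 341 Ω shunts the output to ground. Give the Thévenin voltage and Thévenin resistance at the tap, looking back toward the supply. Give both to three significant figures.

V_th = 11.8 V, R_th = 198 Ω

V_th is the open-circuit tap voltage: 28.0 × 341/(470 + 341) = 11.8 V.
With the supply zeroed, R₁ and R₂ appear in parallel from the tap: R_th = R₁‖R₂ = (470 × 341)/811.0 = 198 Ω.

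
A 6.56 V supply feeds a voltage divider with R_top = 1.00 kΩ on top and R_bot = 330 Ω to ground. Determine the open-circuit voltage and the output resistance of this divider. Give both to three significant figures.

V_th = 1.63 V, R_th = 248 Ω

V_th is the open-circuit tap voltage: 6.56 × 330/(1000 + 330) = 1.63 V.
With the supply zeroed, R_top and R_bot appear in parallel from the tap: R_th = R_top‖R_bot = (1000 × 330)/1330 = 248 Ω.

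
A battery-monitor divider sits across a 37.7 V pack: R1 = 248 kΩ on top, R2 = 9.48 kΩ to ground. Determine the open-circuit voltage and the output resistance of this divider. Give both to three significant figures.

V_th = 1.39 V, R_th = 9.13 kΩ

V_th is the open-circuit tap voltage: 37.7 × 9.48/(248 + 9.48) = 1.39 V.
With the supply zeroed, R1 and R2 appear in parallel from the tap: R_th = R1‖R2 = (248 × 9.48)/257.5 = 9.13 kΩ.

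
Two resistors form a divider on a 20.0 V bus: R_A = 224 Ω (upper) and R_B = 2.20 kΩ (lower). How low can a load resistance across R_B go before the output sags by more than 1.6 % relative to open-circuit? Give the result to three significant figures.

Output resistance R_th = R_A‖R_B = (224 × 2200)/2424 = 203.3 Ω.
The fractional drop is R_th/(R_th + R_L); requiring this ≤ 0.0160 gives R_L ≥ R_th(1/0.0160 − 1) = 203.3 × 61.50 = 12.5 kΩ.

R_L(min) ≈ 12.5 kΩ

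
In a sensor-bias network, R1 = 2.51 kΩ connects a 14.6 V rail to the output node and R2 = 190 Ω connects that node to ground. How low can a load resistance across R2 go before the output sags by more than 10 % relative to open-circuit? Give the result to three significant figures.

Output resistance R_th = R1‖R2 = (2510 × 190)/2700 = 176.6 Ω.
The fractional drop is R_th/(R_th + R_L); requiring this ≤ 0.100 gives R_L ≥ R_th(1/0.100 − 1) = 176.6 × 9.000 = 1.59 kΩ.

R_L(min) ≈ 1.59 kΩ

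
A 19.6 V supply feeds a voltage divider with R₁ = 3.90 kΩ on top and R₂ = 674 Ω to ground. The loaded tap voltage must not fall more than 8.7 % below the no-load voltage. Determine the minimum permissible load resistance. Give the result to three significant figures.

Output resistance R_th = R₁‖R₂ = (3900 × 674)/4574 = 574.7 Ω.
The fractional drop is R_th/(R_th + R_L); requiring this ≤ 0.0870 gives R_L ≥ R_th(1/0.0870 − 1) = 574.7 × 10.49 = 6.03 kΩ.

R_L(min) ≈ 6.03 kΩ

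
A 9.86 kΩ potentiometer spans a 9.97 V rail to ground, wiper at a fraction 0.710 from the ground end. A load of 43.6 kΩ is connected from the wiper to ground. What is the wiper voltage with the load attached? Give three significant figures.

The wiper splits the pot into (1−α)R = 2.859 kΩ above and αR = 7.001 kΩ below.
Lower section ‖ load = 6.032 kΩ.
V_wiper = 9.97 × 6.032/(2.859 + 6.032) = 6.76 V.

V ≈ 6.76 V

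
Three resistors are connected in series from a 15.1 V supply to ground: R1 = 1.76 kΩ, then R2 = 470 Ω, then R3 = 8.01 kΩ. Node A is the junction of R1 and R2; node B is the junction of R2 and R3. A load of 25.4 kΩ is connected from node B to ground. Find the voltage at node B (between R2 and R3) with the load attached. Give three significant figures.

V ≈ 11.1 V

At node B, R3 is in parallel with the load: R3‖R_L = 6090 Ω.
Below node A the resistance is R2 + (R3‖R_L) = 6560 Ω, so V_A = 15.1 × 6560/8320 = 11.91 V.
Then V_B = V_A × (R3‖R_L)/(R2 + R3‖R_L) = 11.91 × 6090/6560 = 11.1 V.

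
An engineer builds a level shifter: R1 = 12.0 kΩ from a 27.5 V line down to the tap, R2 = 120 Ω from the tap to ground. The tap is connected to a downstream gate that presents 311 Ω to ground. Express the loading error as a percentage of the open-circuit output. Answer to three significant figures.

27.6 %

Unloaded V = 27.5 × 120/12120 = 0.2723 V.
Loaded: R2‖R_L = 86.59 Ω, giving V = 27.5 × 86.59/12090 = 0.1970 V.
Drop = (0.2723 − 0.1970) / 0.2723 = 27.6 %.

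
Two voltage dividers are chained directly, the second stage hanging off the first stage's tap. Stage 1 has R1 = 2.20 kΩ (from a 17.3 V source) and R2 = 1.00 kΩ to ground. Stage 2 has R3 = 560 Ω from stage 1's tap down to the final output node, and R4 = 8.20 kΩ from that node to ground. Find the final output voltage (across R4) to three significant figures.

Stage 2 presents R3+R4 = 8760 Ω as a load on stage 1's tap.
Stage 1's lower leg becomes R2‖(R3+R4) = 897.5 Ω, so V_mid = 17.3 × 897.5/3098 = 5.013 V.
Stage 2 is itself unloaded: V_out = V_mid × R4/(R3+R4) = 5.013 × 8200/8760 = 4.69 V.

V_out ≈ 4.69 V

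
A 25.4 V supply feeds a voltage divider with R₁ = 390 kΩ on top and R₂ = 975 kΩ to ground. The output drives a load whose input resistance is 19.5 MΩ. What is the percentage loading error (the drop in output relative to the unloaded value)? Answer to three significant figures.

1.41 %

The divider's output (Thévenin) resistance is R₁‖R₂ = 278.6 kΩ.
Fractional drop under load = R_th/(R_th + R_L) = 278.6 / (278.6 + 19500) = 0.01408.
So the output falls by 1.41 %.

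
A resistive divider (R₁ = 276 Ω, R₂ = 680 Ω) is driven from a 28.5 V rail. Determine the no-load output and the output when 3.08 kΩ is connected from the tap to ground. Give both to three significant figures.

Unloaded: 20.3 V; loaded: 19.1 V

Open-circuit: V = 28.5 × 680/(276 + 680) = 20.3 V.
With the load, R₂ becomes R₂‖R_L = 557.0 Ω, so V = 28.5 × 557.0/833.0 = 19.1 V.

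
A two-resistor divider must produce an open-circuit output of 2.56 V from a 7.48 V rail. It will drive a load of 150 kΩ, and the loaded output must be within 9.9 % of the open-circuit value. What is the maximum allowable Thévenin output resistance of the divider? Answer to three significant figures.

R_th ≤ 16.5 kΩ

Loading drop = R_th/(R_th + R_L) ≤ 0.0990, so R_th ≤ R_L · ε/(1−ε) = 150 kΩ × 0.0990/0.9010 = 16.5 kΩ.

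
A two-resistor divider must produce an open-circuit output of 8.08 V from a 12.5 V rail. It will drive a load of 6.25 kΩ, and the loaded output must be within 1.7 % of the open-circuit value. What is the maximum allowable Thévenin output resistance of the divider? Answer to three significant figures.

R_th ≤ 108 Ω

Loading drop = R_th/(R_th + R_L) ≤ 0.0170, so R_th ≤ R_L · ε/(1−ε) = 6.25 kΩ × 0.0170/0.9830 = 108 Ω.
(Any R1, R2 with R2/(R1+R2) = 0.646 and R1‖R2 ≤ 108 Ω will meet the spec.)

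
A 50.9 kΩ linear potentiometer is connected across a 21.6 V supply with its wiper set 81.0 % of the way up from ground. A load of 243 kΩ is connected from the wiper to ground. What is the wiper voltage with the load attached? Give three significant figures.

The wiper splits the pot into (1−α)R = 9.671 kΩ above and αR = 41.23 kΩ below.
Lower section ‖ load = 35.25 kΩ.
V_wiper = 21.6 × 35.25/(9.671 + 35.25) = 16.9 V.

V ≈ 16.9 V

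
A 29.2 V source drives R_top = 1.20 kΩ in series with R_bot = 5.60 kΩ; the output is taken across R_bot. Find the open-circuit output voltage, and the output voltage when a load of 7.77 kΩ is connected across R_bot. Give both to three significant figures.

Unloaded: 24.0 V; loaded: 21.3 V

Open-circuit: V = 29.2 × 5.60/(1.20 + 5.60) = 24.0 V.
With the load, R_bot becomes R_bot‖R_L = 3.254 kΩ, so V = 29.2 × 3.254/4.454 = 21.3 V.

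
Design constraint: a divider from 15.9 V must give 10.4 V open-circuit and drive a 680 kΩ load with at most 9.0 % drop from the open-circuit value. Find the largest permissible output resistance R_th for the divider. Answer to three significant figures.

R_th ≤ 67.3 kΩ

Loading drop = R_th/(R_th + R_L) ≤ 0.0900, so R_th ≤ R_L · ε/(1−ε) = 680 kΩ × 0.0900/0.9100 = 67.3 kΩ.
(Any R1, R2 with R2/(R1+R2) = 0.654 and R1‖R2 ≤ 67.3 kΩ will meet the spec.)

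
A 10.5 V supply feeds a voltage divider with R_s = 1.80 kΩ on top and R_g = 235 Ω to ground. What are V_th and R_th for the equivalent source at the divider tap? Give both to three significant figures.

V_th = 1.21 V, R_th = 208 Ω

V_th is the open-circuit tap voltage: 10.5 × 235/(1800 + 235) = 1.21 V.
With the supply zeroed, R_s and R_g appear in parallel from the tap: R_th = R_s‖R_g = (1800 × 235)/2035 = 208 Ω.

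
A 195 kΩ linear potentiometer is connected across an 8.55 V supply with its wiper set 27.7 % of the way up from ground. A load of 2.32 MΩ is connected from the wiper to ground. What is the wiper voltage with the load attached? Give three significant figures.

The wiper splits the pot into (1−α)R = 141.0 kΩ above and αR = 54.02 kΩ below.
Lower section ‖ load = 52.79 kΩ.
V_wiper = 8.55 × 52.79/(141.0 + 52.79) = 2.33 V.

V ≈ 2.33 V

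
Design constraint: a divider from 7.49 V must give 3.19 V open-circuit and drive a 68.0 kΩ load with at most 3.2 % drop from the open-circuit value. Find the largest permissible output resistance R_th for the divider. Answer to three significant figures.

Loading drop = R_th/(R_th + R_L) ≤ 0.0320, so R_th ≤ R_L · ε/(1−ε) = 68.0 kΩ × 0.0320/0.9680 = 2.25 kΩ.
(Any R1, R2 with R2/(R1+R2) = 0.426 and R1‖R2 ≤ 2.25 kΩ will meet the spec.)

R_th ≤ 2.25 kΩ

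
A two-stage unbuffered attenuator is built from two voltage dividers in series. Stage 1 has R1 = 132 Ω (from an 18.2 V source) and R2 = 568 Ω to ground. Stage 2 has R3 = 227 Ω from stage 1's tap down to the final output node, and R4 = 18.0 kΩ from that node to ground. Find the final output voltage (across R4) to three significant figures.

V_out ≈ 14.5 V

Stage 2 presents R3+R4 = 18230 Ω as a load on stage 1's tap.
Stage 1's lower leg becomes R2‖(R3+R4) = 550.8 Ω, so V_mid = 18.2 × 550.8/682.8 = 14.68 V.
Stage 2 is itself unloaded: V_out = V_mid × R4/(R3+R4) = 14.68 × 18000/18230 = 14.5 V.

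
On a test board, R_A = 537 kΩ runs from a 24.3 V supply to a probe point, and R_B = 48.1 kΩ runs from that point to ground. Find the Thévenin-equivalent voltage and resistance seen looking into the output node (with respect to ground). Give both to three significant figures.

V_th = 2.00 V, R_th = 44.1 kΩ

V_th is the open-circuit tap voltage: 24.3 × 48.1/(537 + 48.1) = 2.00 V.
With the supply zeroed, R_A and R_B appear in parallel from the tap: R_th = R_A‖R_B = (537 × 48.1)/585.1 = 44.1 kΩ.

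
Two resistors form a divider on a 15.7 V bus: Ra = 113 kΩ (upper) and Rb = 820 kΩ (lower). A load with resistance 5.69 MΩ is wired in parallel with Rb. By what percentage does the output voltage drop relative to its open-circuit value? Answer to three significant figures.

The divider's output (Thévenin) resistance is Ra‖Rb = 99.31 kΩ.
Fractional drop under load = R_th/(R_th + R_L) = 99.31 / (99.31 + 5690) = 0.01715.
So the output falls by 1.72 %.

1.72 %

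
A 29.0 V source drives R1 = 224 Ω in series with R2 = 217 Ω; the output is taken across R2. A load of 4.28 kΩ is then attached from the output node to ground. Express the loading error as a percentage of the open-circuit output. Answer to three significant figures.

2.51 %

The divider's output (Thévenin) resistance is R1‖R2 = 110.2 Ω.
Fractional drop under load = R_th/(R_th + R_L) = 110.2 / (110.2 + 4280) = 0.02511.
So the output falls by 2.51 %.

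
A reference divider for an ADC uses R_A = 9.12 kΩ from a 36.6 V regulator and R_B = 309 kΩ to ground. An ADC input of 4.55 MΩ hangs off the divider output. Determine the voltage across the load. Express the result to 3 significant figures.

The load sits in parallel with R_B: R_B‖R_L = (309 × 4550) / (309 + 4550) = 289.3 kΩ.
V_out = 36.6 × 289.3 / (9.12 + 289.3) = 36.6 × 289.3/298.5 = 35.5 V.
(Unloaded it would have been 35.6 V.)

V_out ≈ 35.5 V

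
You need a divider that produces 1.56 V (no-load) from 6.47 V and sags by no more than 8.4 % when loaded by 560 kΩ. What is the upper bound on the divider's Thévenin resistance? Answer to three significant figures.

R_th ≤ 51.4 kΩ

Loading drop = R_th/(R_th + R_L) ≤ 0.0840, so R_th ≤ R_L · ε/(1−ε) = 560 kΩ × 0.0840/0.9160 = 51.4 kΩ.
(Any R1, R2 with R2/(R1+R2) = 0.241 and R1‖R2 ≤ 51.4 kΩ will meet the spec.)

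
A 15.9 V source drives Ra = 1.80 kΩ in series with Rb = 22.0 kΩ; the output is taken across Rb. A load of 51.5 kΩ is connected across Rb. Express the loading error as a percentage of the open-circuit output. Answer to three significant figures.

3.13 %

The divider's output (Thévenin) resistance is Ra‖Rb = 1.664 kΩ.
Fractional drop under load = R_th/(R_th + R_L) = 1.664 / (1.664 + 51.5) = 0.03130.
So the output falls by 3.13 %.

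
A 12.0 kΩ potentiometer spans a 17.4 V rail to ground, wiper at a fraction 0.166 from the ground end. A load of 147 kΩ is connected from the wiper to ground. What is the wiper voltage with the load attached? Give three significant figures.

V ≈ 2.86 V

The wiper splits the pot into (1−α)R = 10.01 kΩ above and αR = 1.992 kΩ below.
Lower section ‖ load = 1.965 kΩ.
V_wiper = 17.4 × 1.965/(10.01 + 1.965) = 2.86 V.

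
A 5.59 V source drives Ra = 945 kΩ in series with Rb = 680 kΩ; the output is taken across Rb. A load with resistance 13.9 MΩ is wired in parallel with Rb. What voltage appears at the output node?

V_out ≈ 2.27 V

The load sits in parallel with Rb: Rb‖R_L = (680 × 13900) / (680 + 13900) = 648.3 kΩ.
V_out = 5.59 × 648.3 / (945 + 648.3) = 5.59 × 648.3/1593 = 2.27 V.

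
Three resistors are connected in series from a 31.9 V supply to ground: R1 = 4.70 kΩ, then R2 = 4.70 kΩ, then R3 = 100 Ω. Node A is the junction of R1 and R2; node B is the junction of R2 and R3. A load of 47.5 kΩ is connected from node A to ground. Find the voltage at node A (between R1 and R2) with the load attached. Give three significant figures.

V ≈ 15.4 V

Below node A the series string R2+R3 = 4800 Ω sits in parallel with the 47500 Ω load: 4359 Ω.
V_A = 31.9 × 4359/(4700 + 4359) = 15.4 V.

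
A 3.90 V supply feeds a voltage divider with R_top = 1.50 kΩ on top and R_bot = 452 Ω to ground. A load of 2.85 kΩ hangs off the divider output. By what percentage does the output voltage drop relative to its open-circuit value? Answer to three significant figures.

Unloaded V = 3.90 × 452/1952 = 0.90307 V.
Loaded: R_bot‖R_L = 390.1 Ω, giving V = 3.90 × 390.1/1890 = 0.80497 V.
Drop = (0.90307 − 0.80497) / 0.90307 = 10.9 %.

10.9 %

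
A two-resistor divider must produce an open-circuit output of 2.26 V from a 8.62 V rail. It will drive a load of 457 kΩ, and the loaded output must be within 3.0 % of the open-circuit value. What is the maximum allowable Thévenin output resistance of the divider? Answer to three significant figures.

R_th ≤ 14.1 kΩ

Loading drop = R_th/(R_th + R_L) ≤ 0.0300, so R_th ≤ R_L · ε/(1−ε) = 457 kΩ × 0.0300/0.9700 = 14.1 kΩ.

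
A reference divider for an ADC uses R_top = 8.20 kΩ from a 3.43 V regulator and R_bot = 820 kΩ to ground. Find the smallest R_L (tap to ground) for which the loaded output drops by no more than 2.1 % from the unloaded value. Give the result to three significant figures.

Output resistance R_th = R_top‖R_bot = (8.20 × 820)/828.2 = 8.119 kΩ.
The fractional drop is R_th/(R_th + R_L); requiring this ≤ 0.0210 gives R_L ≥ R_th(1/0.0210 − 1) = 8.119 × 46.62 = 378 kΩ.

R_L(min) ≈ 378 kΩ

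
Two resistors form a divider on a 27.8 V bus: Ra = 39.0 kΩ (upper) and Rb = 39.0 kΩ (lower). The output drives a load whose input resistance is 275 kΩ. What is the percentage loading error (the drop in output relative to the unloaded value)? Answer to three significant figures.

The divider's output (Thévenin) resistance is Ra‖Rb = 19.50 kΩ.
Fractional drop under load = R_th/(R_th + R_L) = 19.50 / (19.50 + 275) = 0.06621.
So the output falls by 6.62 %.

6.62 %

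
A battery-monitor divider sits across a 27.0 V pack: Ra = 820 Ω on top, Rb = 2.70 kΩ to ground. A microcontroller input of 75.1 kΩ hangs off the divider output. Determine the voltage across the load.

V_out ≈ 20.5 V

The load sits in parallel with Rb: Rb‖R_L = (2700 × 75100) / (2700 + 75100) = 2606 Ω.
V_out = 27.0 × 2606 / (820 + 2606) = 27.0 × 2606/3426 = 20.5 V.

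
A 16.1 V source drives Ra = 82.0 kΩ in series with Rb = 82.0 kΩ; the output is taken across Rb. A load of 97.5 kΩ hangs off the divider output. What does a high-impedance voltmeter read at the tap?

The load sits in parallel with Rb: Rb‖R_L = (82.0 × 97.5) / (82.0 + 97.5) = 44.54 kΩ.
V_out = 16.1 × 44.54 / (82.0 + 44.54) = 16.1 × 44.54/126.5 = 5.67 V.
(Unloaded it would have been 8.05 V.)

V_out ≈ 5.67 V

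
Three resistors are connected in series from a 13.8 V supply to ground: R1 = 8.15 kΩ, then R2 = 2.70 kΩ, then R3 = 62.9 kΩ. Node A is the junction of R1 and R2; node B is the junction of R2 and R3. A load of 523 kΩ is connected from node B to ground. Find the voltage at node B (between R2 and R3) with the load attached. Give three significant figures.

V ≈ 11.6 V

At node B, R3 is in parallel with the load: R3‖R_L = 56.15 kΩ.
Below node A the resistance is R2 + (R3‖R_L) = 58.85 kΩ, so V_A = 13.8 × 58.85/67.00 = 12.12 V.
Then V_B = V_A × (R3‖R_L)/(R2 + R3‖R_L) = 12.12 × 56.15/58.85 = 11.6 V.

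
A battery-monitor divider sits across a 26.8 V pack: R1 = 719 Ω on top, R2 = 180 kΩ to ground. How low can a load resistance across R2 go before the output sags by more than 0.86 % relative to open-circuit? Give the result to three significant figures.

R_L(min) ≈ 82.6 kΩ

Output resistance R_th = R1‖R2 = (719 × 180000)/180700 = 716.1 Ω.
The fractional drop is R_th/(R_th + R_L); requiring this ≤ 0.00860 gives R_L ≥ R_th(1/0.00860 − 1) = 716.1 × 115.3 = 82.6 kΩ.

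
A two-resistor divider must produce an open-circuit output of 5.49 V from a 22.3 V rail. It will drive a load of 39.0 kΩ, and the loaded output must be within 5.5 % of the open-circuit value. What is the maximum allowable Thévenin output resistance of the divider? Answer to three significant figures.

R_th ≤ 2.27 kΩ

Loading drop = R_th/(R_th + R_L) ≤ 0.0550, so R_th ≤ R_L · ε/(1−ε) = 39.0 kΩ × 0.0550/0.9450 = 2.27 kΩ.
(Any R1, R2 with R2/(R1+R2) = 0.246 and R1‖R2 ≤ 2.27 kΩ will meet the spec.)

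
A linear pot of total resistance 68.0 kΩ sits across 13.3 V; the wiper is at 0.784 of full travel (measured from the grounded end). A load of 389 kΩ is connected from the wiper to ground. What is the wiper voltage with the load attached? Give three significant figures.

V ≈ 10.1 V

The wiper splits the pot into (1−α)R = 14.69 kΩ above and αR = 53.31 kΩ below.
Lower section ‖ load = 46.89 kΩ.
V_wiper = 13.3 × 46.89/(14.69 + 46.89) = 10.1 V.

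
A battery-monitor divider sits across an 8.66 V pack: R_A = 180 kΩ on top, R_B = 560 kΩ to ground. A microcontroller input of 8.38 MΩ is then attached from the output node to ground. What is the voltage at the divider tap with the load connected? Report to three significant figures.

V_out ≈ 6.45 V

The load sits in parallel with R_B: R_B‖R_L = (560 × 8380) / (560 + 8380) = 524.9 kΩ.
V_out = 8.66 × 524.9 / (180 + 524.9) = 8.66 × 524.9/704.9 = 6.45 V.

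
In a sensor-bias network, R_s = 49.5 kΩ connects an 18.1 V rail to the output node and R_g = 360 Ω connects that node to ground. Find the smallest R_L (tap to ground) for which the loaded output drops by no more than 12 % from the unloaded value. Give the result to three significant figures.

Output resistance R_th = R_s‖R_g = (49500 × 360)/49860 = 357.4 Ω.
The fractional drop is R_th/(R_th + R_L); requiring this ≤ 0.120 gives R_L ≥ R_th(1/0.120 − 1) = 357.4 × 7.333 = 2.62 kΩ.

R_L(min) ≈ 2.62 kΩ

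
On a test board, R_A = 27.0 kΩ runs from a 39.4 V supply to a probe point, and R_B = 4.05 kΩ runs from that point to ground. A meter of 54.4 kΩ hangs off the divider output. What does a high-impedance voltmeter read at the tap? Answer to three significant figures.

The load sits in parallel with R_B: R_B‖R_L = (4.05 × 54.4) / (4.05 + 54.4) = 3.769 kΩ.
V_out = 39.4 × 3.769 / (27.0 + 3.769) = 39.4 × 3.769/30.77 = 4.83 V.
(Unloaded it would have been 5.14 V.)

V_out ≈ 4.83 V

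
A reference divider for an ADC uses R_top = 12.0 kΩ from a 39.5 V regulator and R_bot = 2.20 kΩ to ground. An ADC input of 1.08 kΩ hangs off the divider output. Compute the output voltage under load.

V_out ≈ 2.25 V

The load sits in parallel with R_bot: R_bot‖R_L = (2.20 × 1.08) / (2.20 + 1.08) = 0.7244 kΩ.
V_out = 39.5 × 0.7244 / (12.0 + 0.7244) = 39.5 × 0.7244/12.72 = 2.25 V.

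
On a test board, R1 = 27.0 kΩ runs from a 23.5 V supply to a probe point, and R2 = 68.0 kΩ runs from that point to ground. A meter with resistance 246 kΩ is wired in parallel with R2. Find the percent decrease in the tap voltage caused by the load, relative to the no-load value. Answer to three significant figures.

7.28 %

The divider's output (Thévenin) resistance is R1‖R2 = 19.33 kΩ.
Fractional drop under load = R_th/(R_th + R_L) = 19.33 / (19.33 + 246) = 0.07284.
So the output falls by 7.28 %.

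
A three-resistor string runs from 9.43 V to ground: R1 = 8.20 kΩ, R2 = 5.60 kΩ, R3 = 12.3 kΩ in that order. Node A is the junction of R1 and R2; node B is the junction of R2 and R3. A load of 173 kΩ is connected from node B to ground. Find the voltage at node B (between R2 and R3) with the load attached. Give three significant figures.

At node B, R3 is in parallel with the load: R3‖R_L = 11.48 kΩ.
Below node A the resistance is R2 + (R3‖R_L) = 17.08 kΩ, so V_A = 9.43 × 17.08/25.28 = 6.372 V.
Then V_B = V_A × (R3‖R_L)/(R2 + R3‖R_L) = 6.372 × 11.48/17.08 = 4.28 V.

V ≈ 4.28 V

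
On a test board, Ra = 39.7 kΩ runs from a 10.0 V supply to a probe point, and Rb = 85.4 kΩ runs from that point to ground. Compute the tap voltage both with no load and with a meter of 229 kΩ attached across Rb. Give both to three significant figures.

Unloaded: 6.83 V; loaded: 6.10 V

Open-circuit: V = 10.0 × 85.4/(39.7 + 85.4) = 6.83 V.
With the load, Rb becomes Rb‖R_L = 62.20 kΩ, so V = 10.0 × 62.20/101.9 = 6.10 V.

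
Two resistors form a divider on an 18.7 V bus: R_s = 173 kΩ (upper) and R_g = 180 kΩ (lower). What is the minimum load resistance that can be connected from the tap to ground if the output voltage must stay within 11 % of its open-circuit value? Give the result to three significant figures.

R_L(min) ≈ 714 kΩ

Output resistance R_th = R_s‖R_g = (173 × 180)/353.0 = 88.22 kΩ.
The fractional drop is R_th/(R_th + R_L); requiring this ≤ 0.110 gives R_L ≥ R_th(1/0.110 − 1) = 88.22 × 8.091 = 714 kΩ.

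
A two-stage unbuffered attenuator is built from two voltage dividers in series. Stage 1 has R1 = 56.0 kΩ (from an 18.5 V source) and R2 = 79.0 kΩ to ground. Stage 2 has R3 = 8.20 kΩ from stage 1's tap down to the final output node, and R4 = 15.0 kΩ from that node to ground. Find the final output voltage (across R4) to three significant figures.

V_out ≈ 2.90 V

Stage 2 presents R3+R4 = 23.20 kΩ as a load on stage 1's tap.
Stage 1's lower leg becomes R2‖(R3+R4) = 17.93 kΩ, so V_mid = 18.5 × 17.93/73.93 = 4.487 V.
Stage 2 is itself unloaded: V_out = V_mid × R4/(R3+R4) = 4.487 × 15.0/23.20 = 2.90 V.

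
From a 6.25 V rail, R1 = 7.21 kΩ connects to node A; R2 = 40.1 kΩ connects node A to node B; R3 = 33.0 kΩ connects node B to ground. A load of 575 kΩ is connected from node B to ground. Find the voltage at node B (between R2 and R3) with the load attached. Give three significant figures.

At node B, R3 is in parallel with the load: R3‖R_L = 31.21 kΩ.
Below node A the resistance is R2 + (R3‖R_L) = 71.31 kΩ, so V_A = 6.25 × 71.31/78.52 = 5.676 V.
Then V_B = V_A × (R3‖R_L)/(R2 + R3‖R_L) = 5.676 × 31.21/71.31 = 2.48 V.

V ≈ 2.48 V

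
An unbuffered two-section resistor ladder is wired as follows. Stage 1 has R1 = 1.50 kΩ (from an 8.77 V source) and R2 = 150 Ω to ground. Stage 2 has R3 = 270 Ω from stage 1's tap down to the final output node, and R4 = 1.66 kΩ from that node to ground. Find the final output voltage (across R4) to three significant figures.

Stage 2 presents R3+R4 = 1930 Ω as a load on stage 1's tap.
Stage 1's lower leg becomes R2‖(R3+R4) = 139.2 Ω, so V_mid = 8.77 × 139.2/1639 = 0.7447 V.
Stage 2 is itself unloaded: V_out = V_mid × R4/(R3+R4) = 0.7447 × 1660/1930 = 0.640 V.

V_out ≈ 0.640 V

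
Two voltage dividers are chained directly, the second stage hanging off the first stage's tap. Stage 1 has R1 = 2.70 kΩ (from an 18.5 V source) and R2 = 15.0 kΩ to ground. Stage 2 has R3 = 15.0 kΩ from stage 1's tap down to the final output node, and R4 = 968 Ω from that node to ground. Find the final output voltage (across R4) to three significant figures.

Stage 2 presents R3+R4 = 15970 Ω as a load on stage 1's tap.
Stage 1's lower leg becomes R2‖(R3+R4) = 7734 Ω, so V_mid = 18.5 × 7734/10430 = 13.71 V.
Stage 2 is itself unloaded: V_out = V_mid × R4/(R3+R4) = 13.71 × 968/15970 = 0.831 V.

V_out ≈ 0.831 V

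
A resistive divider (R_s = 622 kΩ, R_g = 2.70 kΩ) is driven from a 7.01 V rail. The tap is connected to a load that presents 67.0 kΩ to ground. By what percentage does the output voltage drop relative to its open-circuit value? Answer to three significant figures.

The divider's output (Thévenin) resistance is R_s‖R_g = 2.688 kΩ.
Fractional drop under load = R_th/(R_th + R_L) = 2.688 / (2.688 + 67.0) = 0.03858.
So the output falls by 3.86 %.

3.86 %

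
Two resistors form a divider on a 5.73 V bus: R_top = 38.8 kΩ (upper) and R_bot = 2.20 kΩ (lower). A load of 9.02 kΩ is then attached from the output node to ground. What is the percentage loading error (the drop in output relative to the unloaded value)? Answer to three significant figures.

The divider's output (Thévenin) resistance is R_top‖R_bot = 2.082 kΩ.
Fractional drop under load = R_th/(R_th + R_L) = 2.082 / (2.082 + 9.02) = 0.1875.
So the output falls by 18.8 %.

18.8 %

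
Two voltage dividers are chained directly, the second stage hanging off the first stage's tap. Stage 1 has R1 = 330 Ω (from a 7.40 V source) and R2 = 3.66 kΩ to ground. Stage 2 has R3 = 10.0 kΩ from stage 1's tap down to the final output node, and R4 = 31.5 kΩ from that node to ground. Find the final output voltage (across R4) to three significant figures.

V_out ≈ 5.12 V

Stage 2 presents R3+R4 = 41500 Ω as a load on stage 1's tap.
Stage 1's lower leg becomes R2‖(R3+R4) = 3363 Ω, so V_mid = 7.40 × 3363/3693 = 6.739 V.
Stage 2 is itself unloaded: V_out = V_mid × R4/(R3+R4) = 6.739 × 31500/41500 = 5.12 V.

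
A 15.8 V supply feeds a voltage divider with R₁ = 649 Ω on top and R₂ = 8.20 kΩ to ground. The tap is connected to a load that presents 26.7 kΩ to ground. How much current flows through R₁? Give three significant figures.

R₂‖R_L = 6273 Ω, so the source sees R₁ + R₂‖R_L = 6922 Ω.
I = 15.8 V / 6922 Ω = 2.28 mA.

I ≈ 2.28 mA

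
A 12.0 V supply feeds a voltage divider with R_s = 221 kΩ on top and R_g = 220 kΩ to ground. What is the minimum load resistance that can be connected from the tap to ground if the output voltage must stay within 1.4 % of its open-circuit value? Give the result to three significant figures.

R_L(min) ≈ 7.76 MΩ

Output resistance R_th = R_s‖R_g = (221 × 220)/441.0 = 110.2 kΩ.
The fractional drop is R_th/(R_th + R_L); requiring this ≤ 0.0140 gives R_L ≥ R_th(1/0.0140 − 1) = 110.2 × 70.43 = 7.76 MΩ.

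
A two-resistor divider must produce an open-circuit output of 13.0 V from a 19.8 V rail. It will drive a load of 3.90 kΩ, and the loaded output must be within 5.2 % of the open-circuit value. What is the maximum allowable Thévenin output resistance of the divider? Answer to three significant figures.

Loading drop = R_th/(R_th + R_L) ≤ 0.0520, so R_th ≤ R_L · ε/(1−ε) = 3.90 kΩ × 0.0520/0.9480 = 214 Ω.
(Any R1, R2 with R2/(R1+R2) = 0.657 and R1‖R2 ≤ 214 Ω will meet the spec.)

R_th ≤ 214 Ω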